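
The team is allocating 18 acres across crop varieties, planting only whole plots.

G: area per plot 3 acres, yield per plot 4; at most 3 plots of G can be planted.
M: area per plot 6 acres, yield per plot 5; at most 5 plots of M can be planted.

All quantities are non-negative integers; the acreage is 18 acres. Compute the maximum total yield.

This is a bounded integer knapsack.
G has the best ratio (4/3); taking only G gives at most 3×4 = 12 (stopped by the supply cap of 3).
Mixing does better — 2×G and 2×M: area 18 ≤ 18, yield 2·4 + 2·5 = 18.

18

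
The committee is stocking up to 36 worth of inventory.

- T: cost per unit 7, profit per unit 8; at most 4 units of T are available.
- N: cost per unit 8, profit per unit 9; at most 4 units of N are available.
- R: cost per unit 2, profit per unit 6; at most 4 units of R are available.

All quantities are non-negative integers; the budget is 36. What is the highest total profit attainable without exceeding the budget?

This is a bounded integer knapsack.
4×T and 4×R: cost 36 ≤ 36, profit 4·8 + 4·6 = 56.
2×T, 2×N, and 3×R: cost 36 ≤ 36, profit 2·8 + 2·9 + 3·6 = 52.
Best is 56.

56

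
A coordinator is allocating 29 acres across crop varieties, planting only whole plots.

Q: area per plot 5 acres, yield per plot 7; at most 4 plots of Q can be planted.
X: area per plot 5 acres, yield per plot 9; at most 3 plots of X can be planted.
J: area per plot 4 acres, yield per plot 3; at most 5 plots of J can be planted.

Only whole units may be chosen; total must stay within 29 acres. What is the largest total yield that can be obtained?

This is a bounded integer knapsack.
3×Q, 2×X, and 1×J: area 29 ≤ 29, yield 3·7 + 2·9 + 1·3 = 42.
2×Q, 3×X, and 1×J: area 29 ≤ 29, yield 2·7 + 3·9 + 1·3 = 44.
Best is 44.

44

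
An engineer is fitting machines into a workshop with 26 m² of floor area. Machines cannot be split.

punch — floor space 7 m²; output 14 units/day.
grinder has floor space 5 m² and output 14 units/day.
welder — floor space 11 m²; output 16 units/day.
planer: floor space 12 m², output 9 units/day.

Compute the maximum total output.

44

punch + grinder + welder: floor space 7 + 5 + 11 = 23 ≤ 26, output 14 + 14 + 16 = 44.
punch + grinder + planer: floor space 7 + 5 + 12 = 24 ≤ 26, output 14 + 14 + 9 = 37.
Best is punch, grinder, and welder with total output 44.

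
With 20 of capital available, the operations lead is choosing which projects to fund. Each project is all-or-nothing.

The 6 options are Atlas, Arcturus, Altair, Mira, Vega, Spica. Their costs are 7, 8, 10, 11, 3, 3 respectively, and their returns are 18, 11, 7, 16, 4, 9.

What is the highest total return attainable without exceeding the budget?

Take Atlas, Arcturus, and Spica: cost 7 + 8 + 3 = 18 ≤ 20, return 18 + 11 + 9 = 38.
No other feasible combination does better.

38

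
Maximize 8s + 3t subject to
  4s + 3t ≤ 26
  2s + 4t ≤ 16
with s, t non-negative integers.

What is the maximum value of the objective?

(s,t)=(6,0): 4·6+3·0=24≤26, 2·6+4·0=12≤16, objective 48.
(s,t)=(5,1): 4·5+3·1=23≤26, 2·5+4·1=14≤16, objective 43.
The best lattice point is (6,0), giving 48.

48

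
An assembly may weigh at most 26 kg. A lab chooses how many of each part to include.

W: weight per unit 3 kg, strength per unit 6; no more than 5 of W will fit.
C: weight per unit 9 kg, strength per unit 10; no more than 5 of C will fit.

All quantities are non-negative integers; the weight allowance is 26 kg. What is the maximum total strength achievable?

40

Take 5×W and 1×C: weight 24 ≤ 26, strength 5·6 + 1·10 = 40.
W has the best ratio (6/3) and is taken to its limit of 5; remaining capacity is filled optimally with the others.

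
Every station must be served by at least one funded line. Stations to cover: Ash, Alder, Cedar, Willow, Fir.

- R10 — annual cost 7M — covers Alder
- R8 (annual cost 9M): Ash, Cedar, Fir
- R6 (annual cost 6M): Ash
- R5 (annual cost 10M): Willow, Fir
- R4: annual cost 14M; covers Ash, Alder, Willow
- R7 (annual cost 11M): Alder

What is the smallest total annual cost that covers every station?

23

The greedy cost-per-new-station heuristic would pick R8, R10, and R5 for 26, but a cheaper cover exists.
Choose R8 and R4: together they cover Ash, Alder, Cedar, Willow, Fir — every station.
Total annual cost: 9 + 14 = 23.
No cover costs less than 23.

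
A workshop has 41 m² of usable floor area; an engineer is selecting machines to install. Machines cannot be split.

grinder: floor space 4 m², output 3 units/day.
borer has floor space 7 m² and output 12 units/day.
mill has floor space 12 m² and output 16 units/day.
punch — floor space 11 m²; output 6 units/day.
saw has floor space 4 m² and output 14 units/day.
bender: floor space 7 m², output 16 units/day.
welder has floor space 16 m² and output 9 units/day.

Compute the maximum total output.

Treat it as a binary knapsack problem.
Take borer, mill, punch, saw, and bender: floor space 7 + 12 + 11 + 4 + 7 = 41 ≤ 41, output 12 + 16 + 6 + 14 + 16 = 64.
No other feasible combination does better.

64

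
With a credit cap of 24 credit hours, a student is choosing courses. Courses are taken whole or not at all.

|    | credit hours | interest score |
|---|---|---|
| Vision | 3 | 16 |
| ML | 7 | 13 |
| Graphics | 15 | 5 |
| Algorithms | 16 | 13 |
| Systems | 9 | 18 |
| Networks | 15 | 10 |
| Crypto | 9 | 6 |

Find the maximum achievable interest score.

Take Vision, ML, and Systems: credit hours 3 + 7 + 9 = 19 ≤ 24, interest score 16 + 13 + 18 = 47.
No other feasible combination does better.

47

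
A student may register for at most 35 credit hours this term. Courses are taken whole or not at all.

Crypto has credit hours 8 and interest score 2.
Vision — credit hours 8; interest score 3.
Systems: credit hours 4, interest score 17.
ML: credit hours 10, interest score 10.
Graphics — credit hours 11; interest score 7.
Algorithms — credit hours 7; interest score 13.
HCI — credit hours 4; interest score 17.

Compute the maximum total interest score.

60

Crypto + Systems + ML + Algorithms + HCI: credit hours 8 + 4 + 10 + 7 + 4 = 33 ≤ 35, interest score 2 + 17 + 10 + 13 + 17 = 59.
Vision + Systems + ML + Algorithms + HCI: credit hours 8 + 4 + 10 + 7 + 4 = 33 ≤ 35, interest score 3 + 17 + 10 + 13 + 17 = 60.
Best is Vision, Systems, ML, Algorithms, and HCI with total interest score 60.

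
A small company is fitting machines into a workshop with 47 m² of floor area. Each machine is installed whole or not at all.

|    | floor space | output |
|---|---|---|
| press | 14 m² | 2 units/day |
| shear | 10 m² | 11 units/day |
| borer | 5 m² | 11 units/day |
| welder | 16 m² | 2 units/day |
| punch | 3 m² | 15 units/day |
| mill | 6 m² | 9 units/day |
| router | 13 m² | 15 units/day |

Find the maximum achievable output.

This is an integer program with binary decision variables.
press + shear + borer + punch + router: floor space 14 + 10 + 5 + 3 + 13 = 45 ≤ 47, output 2 + 11 + 11 + 15 + 15 = 54.
shear + borer + punch + mill + router: floor space 10 + 5 + 3 + 6 + 13 = 37 ≤ 47, output 11 + 11 + 15 + 9 + 15 = 61.
Best is shear, borer, punch, mill, and router with total output 61.

61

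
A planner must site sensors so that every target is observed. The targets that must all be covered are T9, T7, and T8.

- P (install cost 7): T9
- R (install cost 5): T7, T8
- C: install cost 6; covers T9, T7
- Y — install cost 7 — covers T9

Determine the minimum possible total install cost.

Choose R and C: together they cover T9, T7, T8 — every target.
Total install cost: 5 + 6 = 11.
No cover costs less than 11.

11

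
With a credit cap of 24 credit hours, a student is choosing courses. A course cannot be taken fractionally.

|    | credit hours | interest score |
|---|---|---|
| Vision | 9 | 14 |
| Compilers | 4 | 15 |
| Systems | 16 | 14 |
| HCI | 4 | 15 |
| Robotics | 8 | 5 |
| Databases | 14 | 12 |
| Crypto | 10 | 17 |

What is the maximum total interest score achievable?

Treat it as a binary knapsack problem.
Allowing fractional choices, the relaxed optimum would be about 56.3, but courses are indivisible.
Vision + Compilers + Crypto: credit hours 9 + 4 + 10 = 23 ≤ 24, interest score 14 + 15 + 17 = 46.
Compilers + HCI + Crypto: credit hours 4 + 4 + 10 = 18 ≤ 24, interest score 15 + 15 + 17 = 47.
Vision + HCI + Crypto: credit hours 9 + 4 + 10 = 23 ≤ 24, interest score 14 + 15 + 17 = 46.
Best is Compilers, HCI, and Crypto with total interest score 47.

47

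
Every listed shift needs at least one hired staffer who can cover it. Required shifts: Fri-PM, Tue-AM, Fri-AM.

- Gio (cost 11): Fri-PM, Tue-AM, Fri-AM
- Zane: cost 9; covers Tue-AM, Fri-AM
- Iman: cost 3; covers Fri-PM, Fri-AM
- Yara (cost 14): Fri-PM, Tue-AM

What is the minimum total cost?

The greedy cost-per-new-shift heuristic would pick Iman and Zane for 12, but a cheaper cover exists.
Gio alone covers Fri-PM, Tue-AM, Fri-AM — every shift.
Total cost: 11.
No cover costs less than 11.

11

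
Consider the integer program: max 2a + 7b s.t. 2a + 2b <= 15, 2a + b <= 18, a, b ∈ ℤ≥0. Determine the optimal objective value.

The continuous relaxation peaks at (0, 7.5) with value 52.50; rounding to a feasible lattice point costs some objective.
(a,b)=(0,7) is feasible, giving 49.
(a,b)=(1,6) is feasible, giving 44.
(a,b)=(0,6) is feasible, giving 42.
The best lattice point is (0,7), giving 49.

49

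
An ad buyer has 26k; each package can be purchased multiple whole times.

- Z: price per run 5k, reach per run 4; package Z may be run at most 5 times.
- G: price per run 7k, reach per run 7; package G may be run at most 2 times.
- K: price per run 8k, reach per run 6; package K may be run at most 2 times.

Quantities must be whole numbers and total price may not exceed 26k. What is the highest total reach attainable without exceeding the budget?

This is a bounded integer knapsack.
2×Z and 2×G: price 24 ≤ 26, reach 2·4 + 2·7 = 22.
2×Z, 1×G, and 1×K: price 25 ≤ 26, reach 2·4 + 1·7 + 1·6 = 21.
Best is 22.

22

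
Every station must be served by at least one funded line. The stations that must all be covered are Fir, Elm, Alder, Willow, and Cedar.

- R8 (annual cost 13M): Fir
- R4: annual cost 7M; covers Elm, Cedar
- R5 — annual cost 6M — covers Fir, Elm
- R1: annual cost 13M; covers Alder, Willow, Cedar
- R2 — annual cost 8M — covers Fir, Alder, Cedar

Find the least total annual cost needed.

19

The greedy cost-per-new-station heuristic would pick R2, R5, and R1 for 27, but a cheaper cover exists.
Choose R5 and R1: together they cover Fir, Elm, Alder, Willow, Cedar — every station.
Total annual cost: 6 + 13 = 19.
No cover costs less than 19.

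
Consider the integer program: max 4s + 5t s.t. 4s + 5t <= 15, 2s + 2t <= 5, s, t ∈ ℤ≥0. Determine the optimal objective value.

(s,t)=(0,2) is feasible, giving 10.
(s,t)=(1,1) is feasible, giving 9.
(s,t)=(0,1) is feasible, giving 5.
No feasible integer point exceeds 10.

10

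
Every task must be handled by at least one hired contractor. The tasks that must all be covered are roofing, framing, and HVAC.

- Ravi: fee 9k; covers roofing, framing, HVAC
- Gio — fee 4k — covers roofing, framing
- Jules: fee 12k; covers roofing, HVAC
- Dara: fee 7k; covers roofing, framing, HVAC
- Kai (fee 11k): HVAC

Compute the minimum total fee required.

7

The greedy cost-per-new-task heuristic would pick Gio and Dara for 11, but a cheaper cover exists.
Dara alone covers roofing, framing, HVAC — every task.
Total fee: 7.
No cover costs less than 7.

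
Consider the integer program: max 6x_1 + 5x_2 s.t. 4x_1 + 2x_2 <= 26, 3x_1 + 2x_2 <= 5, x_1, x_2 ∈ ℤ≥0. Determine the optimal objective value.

The continuous relaxation peaks at (0, 2.5) with value 12.50; rounding to a feasible lattice point costs some objective.
(x_1,x_2)=(1,1): 4·1+2·1=6≤26, 3·1+2·1=5≤5, objective 11.
(x_1,x_2)=(0,2): 4·0+2·2=4≤26, 3·0+2·2=4≤5, objective 10.
(x_1,x_2)=(1,0): 4·1+2·0=4≤26, 3·1+2·0=3≤5, objective 6.
(x_1,x_2)=(0,1): 4·0+2·1=2≤26, 3·0+2·1=2≤5, objective 5.
Maximum is 11 at (x_1,x_2)=(1,1).

11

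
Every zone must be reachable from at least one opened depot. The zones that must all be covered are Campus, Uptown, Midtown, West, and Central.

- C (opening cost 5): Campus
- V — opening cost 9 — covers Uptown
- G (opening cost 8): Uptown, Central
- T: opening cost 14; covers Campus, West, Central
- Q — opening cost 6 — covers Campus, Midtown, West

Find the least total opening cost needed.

This is an integer covering problem.
Choose G and Q: together they cover Campus, Uptown, Midtown, West, Central — every zone.
Total opening cost: 8 + 6 = 14.

14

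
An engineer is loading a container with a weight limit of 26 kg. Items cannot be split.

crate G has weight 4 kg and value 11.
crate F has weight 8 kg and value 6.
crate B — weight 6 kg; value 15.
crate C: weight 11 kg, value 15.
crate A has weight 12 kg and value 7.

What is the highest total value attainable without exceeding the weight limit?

41

crate G + crate B + crate A: weight 4 + 6 + 12 = 22 ≤ 26, value 11 + 15 + 7 = 33.
crate F + crate B + crate C: weight 8 + 6 + 11 = 25 ≤ 26, value 6 + 15 + 15 = 36.
crate G + crate B + crate C: weight 4 + 6 + 11 = 21 ≤ 26, value 11 + 15 + 15 = 41.
Best is crate G, crate B, and crate C with total value 41.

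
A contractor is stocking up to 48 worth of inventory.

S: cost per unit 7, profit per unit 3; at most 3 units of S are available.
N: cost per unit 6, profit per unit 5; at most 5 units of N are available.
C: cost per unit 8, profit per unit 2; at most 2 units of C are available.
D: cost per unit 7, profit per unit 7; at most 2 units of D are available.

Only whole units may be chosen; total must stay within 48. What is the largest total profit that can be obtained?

39

Take 5×N and 2×D: cost 44 ≤ 48, profit 5·5 + 2·7 = 39.
D has the best ratio (7/7) and is taken to its limit of 2; remaining capacity is filled optimally with the others.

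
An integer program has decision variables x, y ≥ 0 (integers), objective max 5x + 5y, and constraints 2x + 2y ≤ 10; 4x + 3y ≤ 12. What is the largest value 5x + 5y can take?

(x,y)=(0,4): 2·0+2·4=8≤10, 4·0+3·4=12≤12, objective 20.
(x,y)=(0,3): 2·0+2·3=6≤10, 4·0+3·3=9≤12, objective 15.
No feasible integer point exceeds 20.

20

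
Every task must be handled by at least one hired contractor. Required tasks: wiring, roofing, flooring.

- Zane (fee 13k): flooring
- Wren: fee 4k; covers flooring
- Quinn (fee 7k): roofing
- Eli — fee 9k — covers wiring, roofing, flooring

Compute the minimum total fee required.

9

Eli alone covers wiring, roofing, flooring — every task.
Total fee: 9.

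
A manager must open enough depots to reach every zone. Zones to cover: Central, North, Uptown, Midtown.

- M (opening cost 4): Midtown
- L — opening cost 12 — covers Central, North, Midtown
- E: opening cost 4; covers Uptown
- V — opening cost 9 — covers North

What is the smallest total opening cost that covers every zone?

16

This is a weighted set-cover instance.
Choose L and E: together they cover Central, North, Uptown, Midtown — every zone.
Total opening cost: 12 + 4 = 16.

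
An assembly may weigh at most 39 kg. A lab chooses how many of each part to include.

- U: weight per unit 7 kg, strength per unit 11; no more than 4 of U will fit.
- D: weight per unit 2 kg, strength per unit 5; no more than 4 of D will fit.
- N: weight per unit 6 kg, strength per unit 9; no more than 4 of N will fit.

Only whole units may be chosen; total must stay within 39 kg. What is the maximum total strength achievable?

1×U, 4×D, and 4×N: weight 39 ≤ 39, strength 1·11 + 4·5 + 4·9 = 67.
3×U, 3×D, and 2×N: weight 39 ≤ 39, strength 3·11 + 3·5 + 2·9 = 66.
Best is 67.

67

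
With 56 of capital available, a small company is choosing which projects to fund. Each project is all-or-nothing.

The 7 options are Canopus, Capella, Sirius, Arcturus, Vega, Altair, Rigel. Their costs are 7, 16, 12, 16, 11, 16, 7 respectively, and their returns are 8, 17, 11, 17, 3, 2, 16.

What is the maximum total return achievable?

Allowing fractional choices, the relaxed optimum would be about 67.2, but projects are indivisible.
Capella + Sirius + Arcturus + Rigel: cost 16 + 12 + 16 + 7 = 51 ≤ 56, return 17 + 11 + 17 + 16 = 61.
Canopus + Capella + Sirius + Vega + Rigel: cost 7 + 16 + 12 + 11 + 7 = 53 ≤ 56, return 8 + 17 + 11 + 3 + 16 = 55.
Canopus + Capella + Arcturus + Rigel: cost 7 + 16 + 16 + 7 = 46 ≤ 56, return 8 + 17 + 17 + 16 = 58.
Best is Capella, Sirius, Arcturus, and Rigel with total return 61.

61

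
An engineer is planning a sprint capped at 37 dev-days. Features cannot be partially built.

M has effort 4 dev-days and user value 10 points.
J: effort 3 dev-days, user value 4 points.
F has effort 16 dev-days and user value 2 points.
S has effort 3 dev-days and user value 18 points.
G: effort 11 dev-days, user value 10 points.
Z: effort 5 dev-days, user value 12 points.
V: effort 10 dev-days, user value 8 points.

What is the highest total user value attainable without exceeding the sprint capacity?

62

Treat it as a binary knapsack problem.
M + J + S + G + Z + V: effort 4 + 3 + 3 + 11 + 5 + 10 = 36 ≤ 37, user value 10 + 4 + 18 + 10 + 12 + 8 = 62.
M + S + G + Z + V: effort 4 + 3 + 11 + 5 + 10 = 33 ≤ 37, user value 10 + 18 + 10 + 12 + 8 = 58.
M + J + S + G + Z: effort 4 + 3 + 3 + 11 + 5 = 26 ≤ 37, user value 10 + 4 + 18 + 10 + 12 = 54.
Best is M, J, S, G, Z, and V with total user value 62.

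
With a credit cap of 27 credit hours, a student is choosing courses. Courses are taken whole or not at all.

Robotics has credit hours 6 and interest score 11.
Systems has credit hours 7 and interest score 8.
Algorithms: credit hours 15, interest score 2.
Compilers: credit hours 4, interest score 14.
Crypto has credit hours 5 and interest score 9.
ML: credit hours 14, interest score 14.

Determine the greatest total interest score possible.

Take Robotics, Systems, Compilers, and Crypto: credit hours 6 + 7 + 4 + 5 = 22 ≤ 27, interest score 11 + 8 + 14 + 9 = 42.
No other feasible combination does better.

42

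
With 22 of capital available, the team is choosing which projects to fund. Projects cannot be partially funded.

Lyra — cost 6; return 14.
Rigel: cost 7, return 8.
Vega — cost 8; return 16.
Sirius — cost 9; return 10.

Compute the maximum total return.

This is a 0-1 knapsack instance.
Take Lyra, Rigel, and Vega: cost 6 + 7 + 8 = 21 ≤ 22, return 14 + 8 + 16 = 38.
No other feasible combination does better.

38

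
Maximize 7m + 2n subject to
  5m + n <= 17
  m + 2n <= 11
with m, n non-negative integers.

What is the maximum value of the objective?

25

Relaxing integrality, the LP optimum is 26.33 at (m,n) = (2.56, 4.22), which is not an integer point.
(m,n)=(3,2): 5·3+1·2=17≤17, 1·3+2·2=7≤11, objective 25.
(m,n)=(3,1): 5·3+1·1=16≤17, 1·3+2·1=5≤11, objective 23.
The best lattice point is (3,2), giving 25.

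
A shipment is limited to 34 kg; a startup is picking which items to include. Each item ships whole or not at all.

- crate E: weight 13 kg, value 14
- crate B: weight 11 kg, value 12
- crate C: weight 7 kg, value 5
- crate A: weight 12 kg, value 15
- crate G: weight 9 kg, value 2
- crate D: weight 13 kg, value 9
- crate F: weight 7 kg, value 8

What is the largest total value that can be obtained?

Take crate E, crate A, and crate F: weight 13 + 12 + 7 = 32 ≤ 34, value 14 + 15 + 8 = 37.
No other feasible combination does better.

37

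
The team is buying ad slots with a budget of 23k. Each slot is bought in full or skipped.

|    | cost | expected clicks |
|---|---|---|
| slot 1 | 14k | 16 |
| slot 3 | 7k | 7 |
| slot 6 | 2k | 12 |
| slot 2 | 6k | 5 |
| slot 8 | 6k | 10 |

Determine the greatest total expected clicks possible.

38

Treat it as a binary knapsack problem.
Take slot 1, slot 6, and slot 8: cost 14 + 2 + 6 = 22 ≤ 23, expected clicks 16 + 12 + 10 = 38.
No other feasible combination does better.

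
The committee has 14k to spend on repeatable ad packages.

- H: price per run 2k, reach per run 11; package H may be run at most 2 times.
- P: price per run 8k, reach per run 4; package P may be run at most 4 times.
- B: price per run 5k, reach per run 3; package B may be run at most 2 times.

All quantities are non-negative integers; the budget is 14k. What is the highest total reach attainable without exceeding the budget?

28

2×H and 1×P: price 12 ≤ 14, reach 2·11 + 1·4 = 26.
2×H and 2×B: price 14 ≤ 14, reach 2·11 + 2·3 = 28.
Best is 28.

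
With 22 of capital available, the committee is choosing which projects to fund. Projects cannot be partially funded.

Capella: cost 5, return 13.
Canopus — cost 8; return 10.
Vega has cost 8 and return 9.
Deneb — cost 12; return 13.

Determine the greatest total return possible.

Allowing fractional choices, the relaxed optimum would be about 33.1, but projects are indivisible.
Capella + Deneb: cost 5 + 12 = 17 ≤ 22, return 13 + 13 = 26.
Capella + Canopus: cost 5 + 8 = 13 ≤ 22, return 13 + 10 = 23.
Capella + Canopus + Vega: cost 5 + 8 + 8 = 21 ≤ 22, return 13 + 10 + 9 = 32.
Best is Capella, Canopus, and Vega with total return 32.

32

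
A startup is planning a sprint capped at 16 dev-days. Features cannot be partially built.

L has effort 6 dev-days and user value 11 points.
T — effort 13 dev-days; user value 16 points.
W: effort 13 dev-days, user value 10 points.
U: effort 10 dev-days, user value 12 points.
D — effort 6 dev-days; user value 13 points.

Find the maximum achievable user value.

Allowing fractional choices, the relaxed optimum would be about 28.9, but features are indivisible.
L + D: effort 6 + 6 = 12 ≤ 16, user value 11 + 13 = 24.
L + U: effort 6 + 10 = 16 ≤ 16, user value 11 + 12 = 23.
U + D: effort 10 + 6 = 16 ≤ 16, user value 12 + 13 = 25.
Best is U and D with total user value 25.

25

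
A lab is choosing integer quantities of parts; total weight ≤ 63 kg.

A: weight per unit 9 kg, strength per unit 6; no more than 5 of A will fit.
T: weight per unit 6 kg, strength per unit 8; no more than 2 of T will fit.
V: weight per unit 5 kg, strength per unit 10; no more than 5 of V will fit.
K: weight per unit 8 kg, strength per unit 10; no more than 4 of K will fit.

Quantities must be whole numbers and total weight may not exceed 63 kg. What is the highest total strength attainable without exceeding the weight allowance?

V has the best ratio (10/5); taking only V gives at most 5×10 = 50 (stopped by the supply cap of 5).
Mixing does better — 1×T, 5×V, and 4×K: weight 63 ≤ 63, strength 1·8 + 5·10 + 4·10 = 98.

98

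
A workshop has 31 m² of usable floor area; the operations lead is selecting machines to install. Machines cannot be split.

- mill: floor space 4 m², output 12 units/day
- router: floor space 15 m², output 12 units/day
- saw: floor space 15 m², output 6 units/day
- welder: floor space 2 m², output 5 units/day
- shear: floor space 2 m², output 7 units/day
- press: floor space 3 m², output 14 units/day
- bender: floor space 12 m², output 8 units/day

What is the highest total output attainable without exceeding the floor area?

This is an integer program with binary decision variables.
Allowing fractional choices, the relaxed optimum would be about 53.3, but machines are indivisible.
mill + router + welder + shear + press: floor space 4 + 15 + 2 + 2 + 3 = 26 ≤ 31, output 12 + 12 + 5 + 7 + 14 = 50.
mill + welder + shear + press + bender: floor space 4 + 2 + 2 + 3 + 12 = 23 ≤ 31, output 12 + 5 + 7 + 14 + 8 = 46.
Best is mill, router, welder, shear, and press with total output 50.

50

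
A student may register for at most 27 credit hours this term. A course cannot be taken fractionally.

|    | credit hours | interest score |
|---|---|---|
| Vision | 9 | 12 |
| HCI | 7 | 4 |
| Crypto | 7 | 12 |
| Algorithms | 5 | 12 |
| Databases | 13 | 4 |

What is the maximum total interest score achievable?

Take Vision, Crypto, and Algorithms: credit hours 9 + 7 + 5 = 21 ≤ 27, interest score 12 + 12 + 12 = 36.
No other feasible combination does better.

36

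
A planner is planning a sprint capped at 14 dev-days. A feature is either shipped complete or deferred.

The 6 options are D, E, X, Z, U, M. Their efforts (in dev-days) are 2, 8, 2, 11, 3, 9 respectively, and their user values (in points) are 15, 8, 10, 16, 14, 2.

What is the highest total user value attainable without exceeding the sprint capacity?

39

Allowing fractional choices, the relaxed optimum would be about 49.2, but features are indivisible.
D + X + U: effort 2 + 2 + 3 = 7 ≤ 14, user value 15 + 10 + 14 = 39.
D + E + U: effort 2 + 8 + 3 = 13 ≤ 14, user value 15 + 8 + 14 = 37.
Best is D, X, and U with total user value 39.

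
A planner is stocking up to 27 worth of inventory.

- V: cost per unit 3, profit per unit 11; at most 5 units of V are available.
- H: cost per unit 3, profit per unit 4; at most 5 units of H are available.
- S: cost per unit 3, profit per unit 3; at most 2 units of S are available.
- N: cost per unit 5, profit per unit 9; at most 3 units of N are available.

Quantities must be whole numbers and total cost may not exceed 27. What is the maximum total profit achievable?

This is a bounded integer knapsack.
Take 5×V and 2×N: cost 25 ≤ 27, profit 5·11 + 2·9 = 73.
V has the best ratio (11/3) and is taken to its limit of 5; remaining capacity is filled optimally with the others.

73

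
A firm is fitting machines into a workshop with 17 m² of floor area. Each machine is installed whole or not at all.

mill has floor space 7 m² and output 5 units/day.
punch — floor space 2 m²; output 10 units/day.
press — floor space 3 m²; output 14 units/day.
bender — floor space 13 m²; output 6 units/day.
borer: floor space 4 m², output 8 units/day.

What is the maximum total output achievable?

37

Treat it as a binary knapsack problem.
Allowing fractional choices, the relaxed optimum would be about 37.5, but machines are indivisible.
mill + punch + press + borer: floor space 7 + 2 + 3 + 4 = 16 ≤ 17, output 5 + 10 + 14 + 8 = 37.
mill + punch + press: floor space 7 + 2 + 3 = 12 ≤ 17, output 5 + 10 + 14 = 29.
punch + press + borer: floor space 2 + 3 + 4 = 9 ≤ 17, output 10 + 14 + 8 = 32.
Best is mill, punch, press, and borer with total output 37.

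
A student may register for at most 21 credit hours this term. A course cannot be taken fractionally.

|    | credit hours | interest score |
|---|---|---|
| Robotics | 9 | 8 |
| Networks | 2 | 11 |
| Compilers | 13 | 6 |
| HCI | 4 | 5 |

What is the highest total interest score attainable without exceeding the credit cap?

24

Networks + Compilers + HCI: credit hours 2 + 13 + 4 = 19 ≤ 21, interest score 11 + 6 + 5 = 22.
Robotics + Networks + HCI: credit hours 9 + 2 + 4 = 15 ≤ 21, interest score 8 + 11 + 5 = 24.
Best is Robotics, Networks, and HCI with total interest score 24.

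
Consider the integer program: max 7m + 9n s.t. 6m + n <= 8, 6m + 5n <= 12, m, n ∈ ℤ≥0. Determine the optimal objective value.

18

(m,n)=(0,2): 6·0+1·2=2≤8, 6·0+5·2=10≤12, objective 18.
(m,n)=(1,1): 6·1+1·1=7≤8, 6·1+5·1=11≤12, objective 16.
(m,n)=(0,1): 6·0+1·1=1≤8, 6·0+5·1=5≤12, objective 9.
Maximum is 18 at (m,n)=(0,2).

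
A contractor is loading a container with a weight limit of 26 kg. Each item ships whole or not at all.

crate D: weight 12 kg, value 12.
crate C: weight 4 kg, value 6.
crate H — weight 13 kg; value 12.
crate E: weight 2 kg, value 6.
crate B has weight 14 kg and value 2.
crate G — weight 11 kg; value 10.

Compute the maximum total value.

Allowing fractional choices, the relaxed optimum would be about 31.4, but items are indivisible.
crate H + crate E + crate G: weight 13 + 2 + 11 = 26 ≤ 26, value 12 + 6 + 10 = 28.
crate D + crate C + crate E: weight 12 + 4 + 2 = 18 ≤ 26, value 12 + 6 + 6 = 24.
crate D + crate E + crate G: weight 12 + 2 + 11 = 25 ≤ 26, value 12 + 6 + 10 = 28.
The maximum value is 28; one optimal choice is crate D, crate E, and crate G.

28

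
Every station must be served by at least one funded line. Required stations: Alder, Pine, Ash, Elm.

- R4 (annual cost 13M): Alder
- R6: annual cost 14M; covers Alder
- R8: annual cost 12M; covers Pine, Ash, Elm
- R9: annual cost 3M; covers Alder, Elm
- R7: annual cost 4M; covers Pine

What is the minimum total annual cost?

The greedy cost-per-new-station heuristic would pick R9, R7, and R8 for 19, but a cheaper cover exists.
Choose R8 and R9: together they cover Alder, Pine, Ash, Elm — every station.
Total annual cost: 12 + 3 = 15.
No cover costs less than 15.

15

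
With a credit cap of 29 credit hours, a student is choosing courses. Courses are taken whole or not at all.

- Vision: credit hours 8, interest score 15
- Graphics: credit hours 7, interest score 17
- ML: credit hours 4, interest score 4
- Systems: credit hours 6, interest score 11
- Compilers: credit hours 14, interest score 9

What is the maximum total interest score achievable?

47

Take Vision, Graphics, ML, and Systems: credit hours 8 + 7 + 4 + 6 = 25 ≤ 29, interest score 15 + 17 + 4 + 11 = 47.
No other feasible combination does better.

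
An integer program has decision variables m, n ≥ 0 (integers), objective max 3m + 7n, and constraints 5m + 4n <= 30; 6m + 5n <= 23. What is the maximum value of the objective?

28

(m,n)=(0,4) is feasible, giving 28.
(m,n)=(1,3) is feasible, giving 24.
(m,n)=(0,3) is feasible, giving 21.
Maximum is 28 at (m,n)=(0,4).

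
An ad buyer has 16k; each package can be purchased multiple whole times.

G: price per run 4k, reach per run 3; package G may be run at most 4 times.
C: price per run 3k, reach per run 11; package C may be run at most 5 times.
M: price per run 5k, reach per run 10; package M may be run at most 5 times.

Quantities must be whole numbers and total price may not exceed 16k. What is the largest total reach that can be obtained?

This is a bounded integer knapsack.
5×C: price 15 ≤ 16, reach 5·11 = 55.
1×G and 4×C: price 16 ≤ 16, reach 1·3 + 4·11 = 47.
Best is 55.

55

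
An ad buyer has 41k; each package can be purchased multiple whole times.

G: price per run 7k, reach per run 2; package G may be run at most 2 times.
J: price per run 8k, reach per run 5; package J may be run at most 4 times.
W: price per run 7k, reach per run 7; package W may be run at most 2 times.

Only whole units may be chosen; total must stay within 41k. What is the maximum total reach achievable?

3×J and 2×W: price 38 ≤ 41, reach 3·5 + 2·7 = 29.
4×J and 1×W: price 39 ≤ 41, reach 4·5 + 1·7 = 27.
Best is 29.

29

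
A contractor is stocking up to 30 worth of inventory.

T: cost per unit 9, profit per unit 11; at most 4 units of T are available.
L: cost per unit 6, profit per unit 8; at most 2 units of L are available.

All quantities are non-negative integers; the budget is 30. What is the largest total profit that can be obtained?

38

L has the best ratio (8/6); taking only L gives at most 2×8 = 16 (stopped by the supply cap of 2).
Mixing does better — 2×T and 2×L: cost 30 ≤ 30, profit 2·11 + 2·8 = 38.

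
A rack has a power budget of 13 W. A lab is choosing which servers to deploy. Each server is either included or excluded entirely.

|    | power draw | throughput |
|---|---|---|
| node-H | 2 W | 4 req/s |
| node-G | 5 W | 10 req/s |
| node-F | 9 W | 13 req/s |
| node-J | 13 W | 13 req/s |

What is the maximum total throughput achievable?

17

This is an integer program with binary decision variables.
node-H + node-G: power draw 2 + 5 = 7 ≤ 13, throughput 4 + 10 = 14.
node-H + node-F: power draw 2 + 9 = 11 ≤ 13, throughput 4 + 13 = 17.
Best is node-H and node-F with total throughput 17.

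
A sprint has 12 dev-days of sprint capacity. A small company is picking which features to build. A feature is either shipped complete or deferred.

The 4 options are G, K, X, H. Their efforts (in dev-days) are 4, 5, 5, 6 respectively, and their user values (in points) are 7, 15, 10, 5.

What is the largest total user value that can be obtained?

K + H: effort 5 + 6 = 11 ≤ 12, user value 15 + 5 = 20.
G + K: effort 4 + 5 = 9 ≤ 12, user value 7 + 15 = 22.
K + X: effort 5 + 5 = 10 ≤ 12, user value 15 + 10 = 25.
Best is K and X with total user value 25.

25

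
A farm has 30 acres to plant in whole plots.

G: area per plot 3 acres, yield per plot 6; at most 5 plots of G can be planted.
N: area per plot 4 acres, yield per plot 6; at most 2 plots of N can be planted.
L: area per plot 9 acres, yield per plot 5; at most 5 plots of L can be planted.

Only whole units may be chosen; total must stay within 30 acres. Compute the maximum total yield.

5×G and 2×N: area 23 ≤ 30, yield 5·6 + 2·6 = 42.
4×G, 2×N, and 1×L: area 29 ≤ 30, yield 4·6 + 2·6 + 1·5 = 41.
Best is 42.

42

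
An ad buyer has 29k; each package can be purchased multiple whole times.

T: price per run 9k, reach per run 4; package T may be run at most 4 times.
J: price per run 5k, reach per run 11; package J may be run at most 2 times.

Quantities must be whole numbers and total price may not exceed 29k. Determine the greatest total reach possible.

Take 2×T and 2×J: price 28 ≤ 29, reach 2·4 + 2·11 = 30.
J has the best ratio (11/5) and is taken to its limit of 2; remaining capacity is filled optimally with the others.

30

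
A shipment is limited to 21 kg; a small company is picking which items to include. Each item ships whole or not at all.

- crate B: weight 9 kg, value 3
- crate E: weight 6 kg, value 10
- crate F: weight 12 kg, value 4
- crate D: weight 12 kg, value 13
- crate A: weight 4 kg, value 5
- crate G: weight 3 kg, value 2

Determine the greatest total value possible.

25

Take crate E, crate D, and crate G: weight 6 + 12 + 3 = 21 ≤ 21, value 10 + 13 + 2 = 25.
No other feasible combination does better.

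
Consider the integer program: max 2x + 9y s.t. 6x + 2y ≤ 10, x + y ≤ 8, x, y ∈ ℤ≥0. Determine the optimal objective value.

45

(x,y)=(0,5) is feasible, giving 45.
(x,y)=(0,4) is feasible, giving 36.
No feasible integer point exceeds 45.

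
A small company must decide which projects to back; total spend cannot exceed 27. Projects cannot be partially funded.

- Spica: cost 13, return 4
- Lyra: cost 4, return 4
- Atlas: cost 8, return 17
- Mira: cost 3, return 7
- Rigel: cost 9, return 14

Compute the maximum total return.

This is an integer program with binary decision variables.
Allowing fractional choices, the relaxed optimum would be about 42.9, but projects are indivisible.
Lyra + Atlas + Mira + Rigel: cost 4 + 8 + 3 + 9 = 24 ≤ 27, return 4 + 17 + 7 + 14 = 42.
Atlas + Mira + Rigel: cost 8 + 3 + 9 = 20 ≤ 27, return 17 + 7 + 14 = 38.
Lyra + Atlas + Rigel: cost 4 + 8 + 9 = 21 ≤ 27, return 4 + 17 + 14 = 35.
Best is Lyra, Atlas, Mira, and Rigel with total return 42.

42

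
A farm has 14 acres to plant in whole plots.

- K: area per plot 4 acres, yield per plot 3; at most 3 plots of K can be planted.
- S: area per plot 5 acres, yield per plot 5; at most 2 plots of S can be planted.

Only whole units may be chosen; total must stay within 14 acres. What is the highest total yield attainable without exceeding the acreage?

13

S has the best ratio (5/5); taking only S gives at most 2×5 = 10 (stopped by the area limit).
Mixing does better — 1×K and 2×S: area 14 ≤ 14, yield 1·3 + 2·5 = 13.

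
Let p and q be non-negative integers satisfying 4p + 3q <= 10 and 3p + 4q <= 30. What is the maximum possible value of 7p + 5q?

17

Relaxing integrality, the LP optimum is 17.50 at (p,q) = (2.5, 0), which is not an integer point.
(p,q)=(1,2): 4·1+3·2=10≤10, 3·1+4·2=11≤30, objective 17.
(p,q)=(0,3): 4·0+3·3=9≤10, 3·0+4·3=12≤30, objective 15.
(p,q)=(2,0): 4·2+3·0=8≤10, 3·2+4·0=6≤30, objective 14.
(p,q)=(1,1): 4·1+3·1=7≤10, 3·1+4·1=7≤30, objective 12.
The best lattice point is (1,2), giving 17.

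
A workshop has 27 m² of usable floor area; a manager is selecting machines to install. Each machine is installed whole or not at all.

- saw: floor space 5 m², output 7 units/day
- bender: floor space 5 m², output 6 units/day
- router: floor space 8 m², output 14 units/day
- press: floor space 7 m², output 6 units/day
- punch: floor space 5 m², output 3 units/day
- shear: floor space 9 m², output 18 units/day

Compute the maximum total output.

This is an integer program with binary decision variables.
saw + bender + router + shear: floor space 5 + 5 + 8 + 9 = 27 ≤ 27, output 7 + 6 + 14 + 18 = 45.
saw + router + punch + shear: floor space 5 + 8 + 5 + 9 = 27 ≤ 27, output 7 + 14 + 3 + 18 = 42.
Best is saw, bender, router, and shear with total output 45.

45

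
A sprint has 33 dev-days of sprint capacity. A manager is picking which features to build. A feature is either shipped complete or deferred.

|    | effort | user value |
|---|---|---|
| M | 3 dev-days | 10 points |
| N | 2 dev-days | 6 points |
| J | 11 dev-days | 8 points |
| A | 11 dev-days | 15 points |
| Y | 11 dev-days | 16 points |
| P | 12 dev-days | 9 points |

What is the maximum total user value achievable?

47

M + N + Y + P: effort 3 + 2 + 11 + 12 = 28 ≤ 33, user value 10 + 6 + 16 + 9 = 41.
M + N + A + Y: effort 3 + 2 + 11 + 11 = 27 ≤ 33, user value 10 + 6 + 15 + 16 = 47.
M + A + Y: effort 3 + 11 + 11 = 25 ≤ 33, user value 10 + 15 + 16 = 41.
Best is M, N, A, and Y with total user value 47.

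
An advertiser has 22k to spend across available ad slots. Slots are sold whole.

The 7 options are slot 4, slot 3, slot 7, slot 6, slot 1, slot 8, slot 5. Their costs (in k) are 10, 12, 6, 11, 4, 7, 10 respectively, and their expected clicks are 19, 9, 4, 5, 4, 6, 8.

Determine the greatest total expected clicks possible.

29

This is an integer program with binary decision variables.
Allowing fractional choices, the relaxed optimum would be about 29.8, but ad slots are indivisible.
slot 4 + slot 3: cost 10 + 12 = 22 ≤ 22, expected clicks 19 + 9 = 28.
slot 4 + slot 7 + slot 1: cost 10 + 6 + 4 = 20 ≤ 22, expected clicks 19 + 4 + 4 = 27.
slot 4 + slot 1 + slot 8: cost 10 + 4 + 7 = 21 ≤ 22, expected clicks 19 + 4 + 6 = 29.
Best is slot 4, slot 1, and slot 8 with total expected clicks 29.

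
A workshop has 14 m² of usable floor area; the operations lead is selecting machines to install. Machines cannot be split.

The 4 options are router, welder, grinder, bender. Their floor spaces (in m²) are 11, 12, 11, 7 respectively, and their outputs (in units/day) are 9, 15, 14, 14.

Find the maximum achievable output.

15

welder: floor space 12 ≤ 14, output 15.
bender: floor space 7 ≤ 14, output 14.
Best is welder with total output 15.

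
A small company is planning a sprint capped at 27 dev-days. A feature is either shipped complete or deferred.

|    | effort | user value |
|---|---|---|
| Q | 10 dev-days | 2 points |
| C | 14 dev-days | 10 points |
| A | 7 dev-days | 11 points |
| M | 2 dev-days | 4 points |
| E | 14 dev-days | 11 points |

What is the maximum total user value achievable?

26

Take A, M, and E: effort 7 + 2 + 14 = 23 ≤ 27, user value 11 + 4 + 11 = 26.
No other feasible combination does better.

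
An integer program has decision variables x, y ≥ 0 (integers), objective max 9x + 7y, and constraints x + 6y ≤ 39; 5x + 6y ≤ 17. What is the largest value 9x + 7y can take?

27

The continuous relaxation peaks at (3.4, 0) with value 30.60; rounding to a feasible lattice point costs some objective.
(x,y)=(3,0): 1·3+6·0=3≤39, 5·3+6·0=15≤17, objective 27.
(x,y)=(2,1): 1·2+6·1=8≤39, 5·2+6·1=16≤17, objective 25.
The best lattice point is (3,0), giving 27.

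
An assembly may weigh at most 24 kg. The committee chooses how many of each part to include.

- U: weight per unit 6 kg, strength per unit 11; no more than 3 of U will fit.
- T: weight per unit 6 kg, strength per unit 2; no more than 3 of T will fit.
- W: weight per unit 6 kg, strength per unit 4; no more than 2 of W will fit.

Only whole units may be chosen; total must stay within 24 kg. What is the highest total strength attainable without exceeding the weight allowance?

U has the best ratio (11/6); taking only U gives at most 3×11 = 33 (stopped by the supply cap of 3).
Mixing does better — 3×U and 1×W: weight 24 ≤ 24, strength 3·11 + 1·4 = 37.

37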